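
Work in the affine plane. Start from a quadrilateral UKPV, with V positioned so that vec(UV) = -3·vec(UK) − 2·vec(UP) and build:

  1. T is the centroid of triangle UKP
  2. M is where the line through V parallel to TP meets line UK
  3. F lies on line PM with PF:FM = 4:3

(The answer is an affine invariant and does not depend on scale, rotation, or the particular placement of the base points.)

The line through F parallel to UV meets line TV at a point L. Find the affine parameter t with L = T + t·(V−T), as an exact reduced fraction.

t = -116/7

Set U = (0, 0), K = (1, 0), P = (0, 1), V = (-3, -2); any affine frame gives the same invariant.
1. T is the centroid of triangle UKP ⇒ T = (1/3, 1/3)
2. M is where the line through V parallel to TP meets line UK ⇒ M = (-4, 0)
3. F lies on line PM with PF:FM = 4:3 ⇒ F = (-16/7, 3/7)
through F parallel to UV: direction (-3, -2); meets TV at L = (389/7, 39)
L = T + t·(V−T) with t = -116/7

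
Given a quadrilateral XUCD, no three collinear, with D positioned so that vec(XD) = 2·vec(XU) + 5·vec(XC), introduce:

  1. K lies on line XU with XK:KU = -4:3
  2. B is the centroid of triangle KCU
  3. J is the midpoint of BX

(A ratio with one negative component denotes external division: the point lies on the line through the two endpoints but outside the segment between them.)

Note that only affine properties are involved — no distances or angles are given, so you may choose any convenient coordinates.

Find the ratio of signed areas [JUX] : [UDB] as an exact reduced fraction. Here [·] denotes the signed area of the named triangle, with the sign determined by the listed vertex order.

[JUX]:[UDB] = 1/18

Choose coordinates X = (0, 0), U = (1, 0), C = (0, 1), D = (2, 5).
1. K lies on line XU with XK:KU = -4:3 ⇒ K = (4, 0)
2. B is the centroid of triangle KCU ⇒ B = (5/3, 1/3)
3. J is the midpoint of BX ⇒ J = (5/6, 1/6)
2·[JUX] = -1/6, 2·[UDB] = -3
[JUX]:[UDB] = -1/6:-3 = 1/18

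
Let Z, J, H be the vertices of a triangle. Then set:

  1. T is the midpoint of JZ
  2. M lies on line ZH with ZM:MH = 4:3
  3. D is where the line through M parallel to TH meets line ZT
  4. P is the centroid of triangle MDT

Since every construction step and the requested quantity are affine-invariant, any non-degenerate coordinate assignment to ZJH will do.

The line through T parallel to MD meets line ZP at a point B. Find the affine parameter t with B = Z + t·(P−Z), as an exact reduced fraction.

Work in coordinates with Z = (0, 0), J = (1, 0), H = (0, 1).
1. T is the midpoint of JZ ⇒ T = (1/2, 0)
2. M lies on line ZH with ZM:MH = 4:3 ⇒ M = (0, 4/7)
3. D is where the line through M parallel to TH meets line ZT ⇒ D = (2/7, 0)
4. P is the centroid of triangle MDT ⇒ P = (11/42, 4/21)
through T parallel to MD: direction (2/7, -4/7); meets ZP at B = (11/30, 4/15)
B = Z + t·(P−Z) with t = 7/5

t = 7/5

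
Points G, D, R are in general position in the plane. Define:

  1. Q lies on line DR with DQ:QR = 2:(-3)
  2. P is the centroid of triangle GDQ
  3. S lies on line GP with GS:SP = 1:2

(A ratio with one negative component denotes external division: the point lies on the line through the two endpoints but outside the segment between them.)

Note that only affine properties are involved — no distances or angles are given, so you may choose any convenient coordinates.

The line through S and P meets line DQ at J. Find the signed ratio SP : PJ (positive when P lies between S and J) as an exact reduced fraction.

SP:PJ = 4/3

Assign G = (0, 0), D = (1, 0), R = (0, 1) — the answer is frame-independent, so this choice is without loss of generality.
1. Q lies on line DR with DQ:QR = 2:(-3) ⇒ Q = (3, -2)
2. P is the centroid of triangle GDQ ⇒ P = (4/3, -2/3)
3. S lies on line GP with GS:SP = 1:2 ⇒ S = (4/9, -2/9)
line SP meets DQ at J = (2, -1)
P = S + t·(J−S) with t = 4/7, so SP:PJ = 4/7:3/7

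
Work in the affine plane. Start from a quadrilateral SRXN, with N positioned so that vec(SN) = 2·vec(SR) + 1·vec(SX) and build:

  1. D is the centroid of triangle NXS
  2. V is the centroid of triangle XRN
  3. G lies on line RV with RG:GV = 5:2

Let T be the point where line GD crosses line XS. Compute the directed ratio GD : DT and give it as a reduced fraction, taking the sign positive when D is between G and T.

Work in coordinates with S = (0, 0), R = (1, 0), X = (0, 1), N = (2, 1).
1. D is the centroid of triangle NXS ⇒ D = (2/3, 2/3)
2. V is the centroid of triangle XRN ⇒ V = (1, 2/3)
3. G lies on line RV with RG:GV = 5:2 ⇒ G = (1, 10/21)
line GD meets XS at T = (0, 22/21)
D = G + t·(T−G) with t = 1/3, so GD:DT = 1/3:2/3

GD:DT = 1/2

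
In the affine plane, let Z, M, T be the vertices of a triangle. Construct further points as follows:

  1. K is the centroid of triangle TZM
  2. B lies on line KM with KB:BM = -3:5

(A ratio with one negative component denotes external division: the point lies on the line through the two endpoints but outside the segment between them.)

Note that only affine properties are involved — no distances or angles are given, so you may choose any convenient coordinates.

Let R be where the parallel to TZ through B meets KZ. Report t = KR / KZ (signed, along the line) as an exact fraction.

t = 3

Assign Z = (0, 0), M = (1, 0), T = (0, 1) — the answer is frame-independent, so this choice is without loss of generality.
1. K is the centroid of triangle TZM ⇒ K = (1/3, 1/3)
2. B lies on line KM with KB:BM = -3:5 ⇒ B = (-2/3, 5/6)
through B parallel to TZ: direction (0, -1); meets KZ at R = (-2/3, -2/3)
R = K + t·(Z−K) with t = 3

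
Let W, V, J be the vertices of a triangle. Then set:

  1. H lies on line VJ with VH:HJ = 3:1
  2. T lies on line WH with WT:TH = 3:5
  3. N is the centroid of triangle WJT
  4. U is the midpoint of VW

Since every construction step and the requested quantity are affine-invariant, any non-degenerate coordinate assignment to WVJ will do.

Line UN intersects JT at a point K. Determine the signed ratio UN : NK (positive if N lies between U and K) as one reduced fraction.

UN:NK = -19/2

Work in coordinates with W = (0, 0), V = (1, 0), J = (0, 1).
1. H lies on line VJ with VH:HJ = 3:1 ⇒ H = (1/4, 3/4)
2. T lies on line WH with WT:TH = 3:5 ⇒ T = (3/32, 9/32)
3. N is the centroid of triangle WJT ⇒ N = (1/32, 41/96)
4. U is the midpoint of VW ⇒ U = (1/2, 0)
line UN meets JT at K = (49/608, 697/1824)
N = U + t·(K−U) with t = 19/17, so UN:NK = 19/17:-2/17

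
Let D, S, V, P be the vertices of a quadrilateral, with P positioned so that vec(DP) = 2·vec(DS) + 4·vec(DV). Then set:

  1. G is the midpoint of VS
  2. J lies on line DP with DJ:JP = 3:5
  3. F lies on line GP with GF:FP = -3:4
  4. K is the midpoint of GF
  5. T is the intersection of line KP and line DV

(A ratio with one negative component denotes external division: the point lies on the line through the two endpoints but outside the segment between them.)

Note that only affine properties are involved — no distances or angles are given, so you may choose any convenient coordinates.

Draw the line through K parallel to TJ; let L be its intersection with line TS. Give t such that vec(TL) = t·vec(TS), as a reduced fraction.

Assign D = (0, 0), S = (1, 0), V = (0, 1), P = (2, 4) — the answer is frame-independent, so this choice is without loss of generality.
1. G is the midpoint of VS ⇒ G = (1/2, 1/2)
2. J lies on line DP with DJ:JP = 3:5 ⇒ J = (3/4, 3/2)
3. F lies on line GP with GF:FP = -3:4 ⇒ F = (-4, -10)
4. K is the midpoint of GF ⇒ K = (-7/4, -19/4)
5. T is the intersection of line KP and line DV ⇒ T = (0, -2/3)
through K parallel to TJ: direction (3/4, 13/6); meets TS at L = (-7/16, -23/24)
L = T + t·(S−T) with t = -7/16

t = -7/16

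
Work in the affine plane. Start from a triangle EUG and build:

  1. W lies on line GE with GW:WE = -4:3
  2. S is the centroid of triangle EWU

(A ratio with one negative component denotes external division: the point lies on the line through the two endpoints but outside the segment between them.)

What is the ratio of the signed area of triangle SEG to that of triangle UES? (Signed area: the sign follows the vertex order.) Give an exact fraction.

Work in coordinates with E = (0, 0), U = (1, 0), G = (0, 1).
1. W lies on line GE with GW:WE = -4:3 ⇒ W = (0, -3)
2. S is the centroid of triangle EWU ⇒ S = (1/3, -1)
2·[SEG] = -1/3, 2·[UES] = 1
[SEG]:[UES] = -1/3:1 = -1/3

[SEG]:[UES] = -1/3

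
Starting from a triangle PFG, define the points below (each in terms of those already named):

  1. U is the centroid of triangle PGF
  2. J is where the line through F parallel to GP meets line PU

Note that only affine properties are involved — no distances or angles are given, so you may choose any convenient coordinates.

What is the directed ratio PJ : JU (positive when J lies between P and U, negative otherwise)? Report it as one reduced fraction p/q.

PJ:JU = -3/2

Choose coordinates P = (0, 0), F = (1, 0), G = (0, 1).
1. U is the centroid of triangle PGF ⇒ U = (1/3, 1/3)
2. J is where the line through F parallel to GP meets line PU ⇒ J = (1, 1)
J = P + t·(U−P) with t = 3, so PJ:JU = t:(1−t) = 3:-2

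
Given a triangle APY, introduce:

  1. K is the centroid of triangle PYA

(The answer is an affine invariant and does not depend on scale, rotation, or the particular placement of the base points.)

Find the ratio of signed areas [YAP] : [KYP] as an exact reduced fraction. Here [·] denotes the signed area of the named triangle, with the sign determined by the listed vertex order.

[YAP]:[KYP] = -3

Work in coordinates with A = (0, 0), P = (1, 0), Y = (0, 1).
1. K is the centroid of triangle PYA ⇒ K = (1/3, 1/3)
2·[YAP] = 1, 2·[KYP] = -1/3
[YAP]:[KYP] = 1:-1/3 = -3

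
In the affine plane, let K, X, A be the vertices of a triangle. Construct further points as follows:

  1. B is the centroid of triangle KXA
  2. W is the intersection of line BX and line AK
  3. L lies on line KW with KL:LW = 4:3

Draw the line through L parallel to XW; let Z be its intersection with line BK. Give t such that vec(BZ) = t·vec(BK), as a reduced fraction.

t = 3/7

Set K = (0, 0), X = (1, 0), A = (0, 1); any affine frame gives the same invariant.
1. B is the centroid of triangle KXA ⇒ B = (1/3, 1/3)
2. W is the intersection of line BX and line AK ⇒ W = (0, 1/2)
3. L lies on line KW with KL:LW = 4:3 ⇒ L = (0, 2/7)
through L parallel to XW: direction (-1, 1/2); meets BK at Z = (4/21, 4/21)
Z = B + t·(K−B) with t = 3/7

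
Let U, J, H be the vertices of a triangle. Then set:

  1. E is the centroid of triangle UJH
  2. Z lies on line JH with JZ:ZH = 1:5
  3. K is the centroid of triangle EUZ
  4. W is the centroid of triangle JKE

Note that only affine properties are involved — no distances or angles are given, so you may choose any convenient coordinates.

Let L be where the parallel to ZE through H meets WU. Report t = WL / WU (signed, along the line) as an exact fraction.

t = -52/29

Set U = (0, 0), J = (1, 0), H = (0, 1); any affine frame gives the same invariant.
1. E is the centroid of triangle UJH ⇒ E = (1/3, 1/3)
2. Z lies on line JH with JZ:ZH = 1:5 ⇒ Z = (5/6, 1/6)
3. K is the centroid of triangle EUZ ⇒ K = (7/18, 1/6)
4. W is the centroid of triangle JKE ⇒ W = (31/54, 1/6)
through H parallel to ZE: direction (-1/2, 1/6); meets WU at L = (93/58, 27/58)
L = W + t·(U−W) with t = -52/29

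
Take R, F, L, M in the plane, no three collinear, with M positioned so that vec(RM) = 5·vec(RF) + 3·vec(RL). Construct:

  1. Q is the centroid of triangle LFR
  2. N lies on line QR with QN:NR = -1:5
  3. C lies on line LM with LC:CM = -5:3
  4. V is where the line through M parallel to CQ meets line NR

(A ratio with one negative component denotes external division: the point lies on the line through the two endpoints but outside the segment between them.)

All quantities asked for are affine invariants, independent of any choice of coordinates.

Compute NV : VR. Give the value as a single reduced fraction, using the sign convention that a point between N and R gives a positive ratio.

Assign R = (0, 0), F = (1, 0), L = (0, 1), M = (5, 3) — the answer is frame-independent, so this choice is without loss of generality.
1. Q is the centroid of triangle LFR ⇒ Q = (1/3, 1/3)
2. N lies on line QR with QN:NR = -1:5 ⇒ N = (5/12, 5/12)
3. C lies on line LM with LC:CM = -5:3 ⇒ C = (25/2, 6)
4. V is where the line through M parallel to CQ meets line NR ⇒ V = (49/39, 49/39)
V = N + t·(R−N) with t = -131/65, so NV:VR = t:(1−t) = -131/65:196/65

NV:VR = -131/196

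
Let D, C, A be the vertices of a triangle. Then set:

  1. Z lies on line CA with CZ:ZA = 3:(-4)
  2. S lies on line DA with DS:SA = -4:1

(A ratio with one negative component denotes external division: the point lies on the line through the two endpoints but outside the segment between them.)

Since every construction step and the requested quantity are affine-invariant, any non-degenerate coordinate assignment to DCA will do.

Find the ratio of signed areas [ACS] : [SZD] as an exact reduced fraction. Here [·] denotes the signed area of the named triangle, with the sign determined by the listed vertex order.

Work in coordinates with D = (0, 0), C = (1, 0), A = (0, 1).
1. Z lies on line CA with CZ:ZA = 3:(-4) ⇒ Z = (4, -3)
2. S lies on line DA with DS:SA = -4:1 ⇒ S = (0, 4/3)
2·[ACS] = 1/3, 2·[SZD] = -16/3
[ACS]:[SZD] = 1/3:-16/3 = -1/16

[ACS]:[SZD] = -1/16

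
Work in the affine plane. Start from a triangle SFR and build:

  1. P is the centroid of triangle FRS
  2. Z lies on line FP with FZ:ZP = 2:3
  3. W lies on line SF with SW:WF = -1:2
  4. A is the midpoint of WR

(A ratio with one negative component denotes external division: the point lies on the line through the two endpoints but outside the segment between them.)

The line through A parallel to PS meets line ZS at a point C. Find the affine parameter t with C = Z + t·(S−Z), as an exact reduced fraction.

Set S = (0, 0), F = (1, 0), R = (0, 1); any affine frame gives the same invariant.
1. P is the centroid of triangle FRS ⇒ P = (1/3, 1/3)
2. Z lies on line FP with FZ:ZP = 2:3 ⇒ Z = (11/15, 2/15)
3. W lies on line SF with SW:WF = -1:2 ⇒ W = (-1, 0)
4. A is the midpoint of WR ⇒ A = (-1/2, 1/2)
through A parallel to PS: direction (-1/3, -1/3); meets ZS at C = (-11/9, -2/9)
C = Z + t·(S−Z) with t = 8/3

t = 8/3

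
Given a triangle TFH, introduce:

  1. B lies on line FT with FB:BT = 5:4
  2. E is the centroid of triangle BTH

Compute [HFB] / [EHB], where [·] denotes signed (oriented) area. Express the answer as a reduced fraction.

[HFB]:[EHB] = 15/4

Set T = (0, 0), F = (1, 0), H = (0, 1); any affine frame gives the same invariant.
1. B lies on line FT with FB:BT = 5:4 ⇒ B = (4/9, 0)
2. E is the centroid of triangle BTH ⇒ E = (4/27, 1/3)
2·[HFB] = -5/9, 2·[EHB] = -4/27
[HFB]:[EHB] = -5/9:-4/27 = 15/4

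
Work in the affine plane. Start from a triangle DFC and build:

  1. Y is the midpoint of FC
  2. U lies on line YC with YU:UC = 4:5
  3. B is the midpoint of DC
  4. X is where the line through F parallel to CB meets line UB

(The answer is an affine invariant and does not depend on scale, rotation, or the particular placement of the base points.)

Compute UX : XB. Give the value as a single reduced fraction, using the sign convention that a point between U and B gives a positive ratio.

Set D = (0, 0), F = (1, 0), C = (0, 1); any affine frame gives the same invariant.
1. Y is the midpoint of FC ⇒ Y = (1/2, 1/2)
2. U lies on line YC with YU:UC = 4:5 ⇒ U = (5/18, 13/18)
3. B is the midpoint of DC ⇒ B = (0, 1/2)
4. X is where the line through F parallel to CB meets line UB ⇒ X = (1, 13/10)
X = U + t·(B−U) with t = -13/5, so UX:XB = t:(1−t) = -13/5:18/5

UX:XB = -13/18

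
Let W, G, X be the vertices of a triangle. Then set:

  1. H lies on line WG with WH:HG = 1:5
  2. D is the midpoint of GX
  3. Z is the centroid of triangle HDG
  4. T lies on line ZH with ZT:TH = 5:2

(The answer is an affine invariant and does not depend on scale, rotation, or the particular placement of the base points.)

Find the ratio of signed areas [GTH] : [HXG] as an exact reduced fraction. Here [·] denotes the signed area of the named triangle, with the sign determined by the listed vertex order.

Set W = (0, 0), G = (1, 0), X = (0, 1); any affine frame gives the same invariant.
1. H lies on line WG with WH:HG = 1:5 ⇒ H = (1/6, 0)
2. D is the midpoint of GX ⇒ D = (1/2, 1/2)
3. Z is the centroid of triangle HDG ⇒ Z = (5/9, 1/6)
4. T lies on line ZH with ZT:TH = 5:2 ⇒ T = (5/18, 1/21)
2·[GTH] = 5/126, 2·[HXG] = -5/6
[GTH]:[HXG] = 5/126:-5/6 = -1/21

[GTH]:[HXG] = -1/21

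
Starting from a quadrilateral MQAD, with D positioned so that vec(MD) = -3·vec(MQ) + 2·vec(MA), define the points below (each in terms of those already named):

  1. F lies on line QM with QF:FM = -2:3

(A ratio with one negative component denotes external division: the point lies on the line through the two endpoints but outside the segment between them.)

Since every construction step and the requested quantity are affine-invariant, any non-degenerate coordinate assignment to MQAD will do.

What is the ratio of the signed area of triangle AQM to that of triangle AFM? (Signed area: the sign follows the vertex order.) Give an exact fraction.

[AQM]:[AFM] = 1/3

Choose coordinates M = (0, 0), Q = (1, 0), A = (0, 1), D = (-3, 2).
1. F lies on line QM with QF:FM = -2:3 ⇒ F = (3, 0)
2·[AQM] = -1, 2·[AFM] = -3
[AQM]:[AFM] = -1:-3 = 1/3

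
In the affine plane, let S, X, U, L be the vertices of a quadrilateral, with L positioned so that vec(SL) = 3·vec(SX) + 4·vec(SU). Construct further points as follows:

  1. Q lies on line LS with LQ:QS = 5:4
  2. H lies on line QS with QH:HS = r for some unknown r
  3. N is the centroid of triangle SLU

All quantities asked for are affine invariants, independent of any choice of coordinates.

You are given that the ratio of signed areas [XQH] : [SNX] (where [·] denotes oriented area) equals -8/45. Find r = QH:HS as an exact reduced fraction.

Work in coordinates with S = (0, 0), X = (1, 0), U = (0, 1), L = (3, 4).
1. Q lies on line LS with LQ:QS = 5:4 ⇒ Q = (4/3, 16/9)
2. With QH:HS = r, write λ = r/(r+1) so H = Q + λ·(S−Q); H is affine-linear in λ
3. N is the centroid of triangle SLU ⇒ N = (1, 5/3)
Every point depending on H is an affine combination of H and λ-independent points, so each such coordinate is linear in λ; the λ² term in each signed area is a multiple of (S−Q)×(S−Q) = 0, so 2·[XQH] and 2·[SNX] are each linear in λ. Evaluating at λ=0 and λ=1:
  2·[XQH] = 16/9·λ,   2·[SNX] = -5/3
So [XQH]:[SNX] = (16/9·λ) / (-5/3). Setting this equal to -8/45:
  16/9·λ = -8/45·(-5/3)  ⇒  λ = 1/6
Then r = λ/(1−λ) = (1/6)/(5/6) = 1/5. Check: with r = 1/5, H = (10/9, 40/27) and [XQH]:[SNX] = -8/45 as required.

r = 1/5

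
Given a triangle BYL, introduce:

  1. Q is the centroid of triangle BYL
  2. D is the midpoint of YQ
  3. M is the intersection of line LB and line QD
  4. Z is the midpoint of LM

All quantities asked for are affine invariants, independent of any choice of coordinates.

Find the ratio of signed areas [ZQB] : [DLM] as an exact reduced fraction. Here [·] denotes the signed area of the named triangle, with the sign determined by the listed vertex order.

Assign B = (0, 0), Y = (1, 0), L = (0, 1) — the answer is frame-independent, so this choice is without loss of generality.
1. Q is the centroid of triangle BYL ⇒ Q = (1/3, 1/3)
2. D is the midpoint of YQ ⇒ D = (2/3, 1/6)
3. M is the intersection of line LB and line QD ⇒ M = (0, 1/2)
4. Z is the midpoint of LM ⇒ Z = (0, 3/4)
2·[ZQB] = -1/4, 2·[DLM] = 1/3
[ZQB]:[DLM] = -1/4:1/3 = -3/4

[ZQB]:[DLM] = -3/4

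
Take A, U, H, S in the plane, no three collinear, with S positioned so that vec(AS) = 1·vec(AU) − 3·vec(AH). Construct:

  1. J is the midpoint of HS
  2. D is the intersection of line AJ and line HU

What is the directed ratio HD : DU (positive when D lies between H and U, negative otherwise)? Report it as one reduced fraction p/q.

HD:DU = -1/2

Assign A = (0, 0), U = (1, 0), H = (0, 1), S = (1, -3) — the answer is frame-independent, so this choice is without loss of generality.
1. J is the midpoint of HS ⇒ J = (1/2, -1)
2. D is the intersection of line AJ and line HU ⇒ D = (-1, 2)
D = H + t·(U−H) with t = -1, so HD:DU = t:(1−t) = -1:2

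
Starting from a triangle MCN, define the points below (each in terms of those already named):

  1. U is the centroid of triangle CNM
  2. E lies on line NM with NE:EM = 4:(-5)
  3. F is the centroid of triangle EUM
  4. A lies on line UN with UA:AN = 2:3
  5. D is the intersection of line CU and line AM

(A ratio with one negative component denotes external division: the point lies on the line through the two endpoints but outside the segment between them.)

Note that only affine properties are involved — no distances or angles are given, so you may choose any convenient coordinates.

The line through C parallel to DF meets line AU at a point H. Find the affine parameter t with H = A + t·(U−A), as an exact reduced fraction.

Work in coordinates with M = (0, 0), C = (1, 0), N = (0, 1).
1. U is the centroid of triangle CNM ⇒ U = (1/3, 1/3)
2. E lies on line NM with NE:EM = 4:(-5) ⇒ E = (0, 5)
3. F is the centroid of triangle EUM ⇒ F = (1/9, 16/9)
4. A lies on line UN with UA:AN = 2:3 ⇒ A = (1/5, 3/5)
5. D is the intersection of line CU and line AM ⇒ D = (1/7, 3/7)
through C parallel to DF: direction (-2/63, 85/63); meets AU at H = (83/81, -85/81)
H = A + t·(U−A) with t = 167/27

t = 167/27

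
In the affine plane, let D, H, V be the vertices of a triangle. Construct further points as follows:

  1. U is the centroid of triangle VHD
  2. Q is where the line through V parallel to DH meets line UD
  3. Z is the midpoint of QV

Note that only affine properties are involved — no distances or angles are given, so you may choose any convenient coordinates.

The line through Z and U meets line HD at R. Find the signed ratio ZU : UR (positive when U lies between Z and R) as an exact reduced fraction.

Choose coordinates D = (0, 0), H = (1, 0), V = (0, 1).
1. U is the centroid of triangle VHD ⇒ U = (1/3, 1/3)
2. Q is where the line through V parallel to DH meets line UD ⇒ Q = (1, 1)
3. Z is the midpoint of QV ⇒ Z = (1/2, 1)
line ZU meets HD at R = (1/4, 0)
U = Z + t·(R−Z) with t = 2/3, so ZU:UR = 2/3:1/3

ZU:UR = 2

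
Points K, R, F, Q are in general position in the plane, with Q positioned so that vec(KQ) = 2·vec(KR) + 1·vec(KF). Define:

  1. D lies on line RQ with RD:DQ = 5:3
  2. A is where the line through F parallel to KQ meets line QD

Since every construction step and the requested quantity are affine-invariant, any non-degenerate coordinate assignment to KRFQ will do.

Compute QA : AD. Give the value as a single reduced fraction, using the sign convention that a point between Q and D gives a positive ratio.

Assign K = (0, 0), R = (1, 0), F = (0, 1), Q = (2, 1) — the answer is frame-independent, so this choice is without loss of generality.
1. D lies on line RQ with RD:DQ = 5:3 ⇒ D = (13/8, 5/8)
2. A is where the line through F parallel to KQ meets line QD ⇒ A = (4, 3)
A = Q + t·(D−Q) with t = -16/3, so QA:AD = t:(1−t) = -16/3:19/3

QA:AD = -16/19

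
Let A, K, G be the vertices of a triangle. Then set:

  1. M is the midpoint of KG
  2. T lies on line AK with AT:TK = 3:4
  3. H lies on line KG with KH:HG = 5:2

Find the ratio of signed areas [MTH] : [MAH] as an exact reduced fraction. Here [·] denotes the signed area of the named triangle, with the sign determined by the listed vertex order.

Work in coordinates with A = (0, 0), K = (1, 0), G = (0, 1).
1. M is the midpoint of KG ⇒ M = (1/2, 1/2)
2. T lies on line AK with AT:TK = 3:4 ⇒ T = (3/7, 0)
3. H lies on line KG with KH:HG = 5:2 ⇒ H = (2/7, 5/7)
2·[MTH] = -6/49, 2·[MAH] = -3/14
[MTH]:[MAH] = -6/49:-3/14 = 4/7

[MTH]:[MAH] = 4/7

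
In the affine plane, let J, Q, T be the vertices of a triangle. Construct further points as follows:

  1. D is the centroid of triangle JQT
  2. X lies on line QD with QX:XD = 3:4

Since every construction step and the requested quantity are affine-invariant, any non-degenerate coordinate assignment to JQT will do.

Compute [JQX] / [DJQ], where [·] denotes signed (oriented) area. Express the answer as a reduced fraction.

Set J = (0, 0), Q = (1, 0), T = (0, 1); any affine frame gives the same invariant.
1. D is the centroid of triangle JQT ⇒ D = (1/3, 1/3)
2. X lies on line QD with QX:XD = 3:4 ⇒ X = (5/7, 1/7)
2·[JQX] = 1/7, 2·[DJQ] = 1/3
[JQX]:[DJQ] = 1/7:1/3 = 3/7

[JQX]:[DJQ] = 3/7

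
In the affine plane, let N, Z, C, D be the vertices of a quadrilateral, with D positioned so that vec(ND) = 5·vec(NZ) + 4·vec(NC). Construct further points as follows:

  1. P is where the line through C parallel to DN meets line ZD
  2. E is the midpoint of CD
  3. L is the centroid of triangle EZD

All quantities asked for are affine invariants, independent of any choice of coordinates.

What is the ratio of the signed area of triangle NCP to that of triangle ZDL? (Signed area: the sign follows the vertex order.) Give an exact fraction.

Work in coordinates with N = (0, 0), Z = (1, 0), C = (0, 1), D = (5, 4).
1. P is where the line through C parallel to DN meets line ZD ⇒ P = (10, 9)
2. E is the midpoint of CD ⇒ E = (5/2, 5/2)
3. L is the centroid of triangle EZD ⇒ L = (17/6, 13/6)
2·[NCP] = -10, 2·[ZDL] = 4/3
[NCP]:[ZDL] = -10:4/3 = -15/2

[NCP]:[ZDL] = -15/2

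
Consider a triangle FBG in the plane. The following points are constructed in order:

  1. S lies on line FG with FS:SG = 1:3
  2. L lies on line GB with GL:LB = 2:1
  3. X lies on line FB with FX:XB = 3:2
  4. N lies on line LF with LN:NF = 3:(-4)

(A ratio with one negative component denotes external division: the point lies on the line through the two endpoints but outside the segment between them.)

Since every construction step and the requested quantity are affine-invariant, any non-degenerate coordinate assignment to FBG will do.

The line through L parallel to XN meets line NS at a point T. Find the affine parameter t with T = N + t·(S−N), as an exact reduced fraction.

Set F = (0, 0), B = (1, 0), G = (0, 1); any affine frame gives the same invariant.
1. S lies on line FG with FS:SG = 1:3 ⇒ S = (0, 1/4)
2. L lies on line GB with GL:LB = 2:1 ⇒ L = (2/3, 1/3)
3. X lies on line FB with FX:XB = 3:2 ⇒ X = (3/5, 0)
4. N lies on line LF with LN:NF = 3:(-4) ⇒ N = (8/3, 4/3)
through L parallel to XN: direction (31/15, 4/3); meets NS at T = (344/237, 199/237)
T = N + t·(S−N) with t = 36/79

t = 36/79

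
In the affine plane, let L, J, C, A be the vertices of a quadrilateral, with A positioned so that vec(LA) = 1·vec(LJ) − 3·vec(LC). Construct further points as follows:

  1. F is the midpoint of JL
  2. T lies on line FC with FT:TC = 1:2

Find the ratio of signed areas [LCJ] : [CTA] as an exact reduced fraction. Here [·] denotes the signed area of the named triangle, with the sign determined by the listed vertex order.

Choose coordinates L = (0, 0), J = (1, 0), C = (0, 1), A = (1, -3).
1. F is the midpoint of JL ⇒ F = (1/2, 0)
2. T lies on line FC with FT:TC = 1:2 ⇒ T = (1/3, 1/3)
2·[LCJ] = -1, 2·[CTA] = -2/3
[LCJ]:[CTA] = -1:-2/3 = 3/2

[LCJ]:[CTA] = 3/2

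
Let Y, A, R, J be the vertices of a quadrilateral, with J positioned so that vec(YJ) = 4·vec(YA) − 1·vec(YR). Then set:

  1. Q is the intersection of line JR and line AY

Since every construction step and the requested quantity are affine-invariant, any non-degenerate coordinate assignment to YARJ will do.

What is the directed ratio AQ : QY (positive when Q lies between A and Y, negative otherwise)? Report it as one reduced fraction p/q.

AQ:QY = -1/2

Work in coordinates with Y = (0, 0), A = (1, 0), R = (0, 1), J = (4, -1).
1. Q is the intersection of line JR and line AY ⇒ Q = (2, 0)
Q = A + t·(Y−A) with t = -1, so AQ:QY = t:(1−t) = -1:2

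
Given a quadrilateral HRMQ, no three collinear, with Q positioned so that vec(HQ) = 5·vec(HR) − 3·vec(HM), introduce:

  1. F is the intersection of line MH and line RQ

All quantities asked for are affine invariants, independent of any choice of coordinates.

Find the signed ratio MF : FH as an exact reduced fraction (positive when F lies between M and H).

MF:FH = 1/3

Assign H = (0, 0), R = (1, 0), M = (0, 1), Q = (5, -3) — the answer is frame-independent, so this choice is without loss of generality.
1. F is the intersection of line MH and line RQ ⇒ F = (0, 3/4)
F = M + t·(H−M) with t = 1/4, so MF:FH = t:(1−t) = 1/4:3/4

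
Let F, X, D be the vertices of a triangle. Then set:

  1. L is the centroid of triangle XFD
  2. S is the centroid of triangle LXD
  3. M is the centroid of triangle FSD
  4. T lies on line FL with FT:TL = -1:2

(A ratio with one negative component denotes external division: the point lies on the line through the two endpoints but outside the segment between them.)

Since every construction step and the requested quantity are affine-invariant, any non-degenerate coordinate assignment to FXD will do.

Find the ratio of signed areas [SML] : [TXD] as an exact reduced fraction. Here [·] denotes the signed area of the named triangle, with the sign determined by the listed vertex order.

Work in coordinates with F = (0, 0), X = (1, 0), D = (0, 1).
1. L is the centroid of triangle XFD ⇒ L = (1/3, 1/3)
2. S is the centroid of triangle LXD ⇒ S = (4/9, 4/9)
3. M is the centroid of triangle FSD ⇒ M = (4/27, 13/27)
4. T lies on line FL with FT:TL = -1:2 ⇒ T = (-1/3, -1/3)
2·[SML] = 1/27, 2·[TXD] = 5/3
[SML]:[TXD] = 1/27:5/3 = 1/45

[SML]:[TXD] = 1/45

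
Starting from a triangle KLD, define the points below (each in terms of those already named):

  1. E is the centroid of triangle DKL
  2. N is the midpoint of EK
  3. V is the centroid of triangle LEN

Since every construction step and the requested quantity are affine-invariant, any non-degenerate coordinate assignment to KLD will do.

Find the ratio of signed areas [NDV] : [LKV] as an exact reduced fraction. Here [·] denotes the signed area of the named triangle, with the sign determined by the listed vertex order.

Work in coordinates with K = (0, 0), L = (1, 0), D = (0, 1).
1. E is the centroid of triangle DKL ⇒ E = (1/3, 1/3)
2. N is the midpoint of EK ⇒ N = (1/6, 1/6)
3. V is the centroid of triangle LEN ⇒ V = (1/2, 1/6)
2·[NDV] = -5/18, 2·[LKV] = -1/6
[NDV]:[LKV] = -5/18:-1/6 = 5/3

[NDV]:[LKV] = 5/3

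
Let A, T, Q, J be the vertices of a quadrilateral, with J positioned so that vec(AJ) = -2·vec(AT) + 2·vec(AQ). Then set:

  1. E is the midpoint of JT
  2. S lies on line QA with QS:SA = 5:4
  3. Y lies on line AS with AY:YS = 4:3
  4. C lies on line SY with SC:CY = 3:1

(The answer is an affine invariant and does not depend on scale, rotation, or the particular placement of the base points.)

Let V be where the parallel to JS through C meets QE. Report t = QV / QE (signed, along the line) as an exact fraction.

t = 88/49

Assign A = (0, 0), T = (1, 0), Q = (0, 1), J = (-2, 2) — the answer is frame-independent, so this choice is without loss of generality.
1. E is the midpoint of JT ⇒ E = (-1/2, 1)
2. S lies on line QA with QS:SA = 5:4 ⇒ S = (0, 4/9)
3. Y lies on line AS with AY:YS = 4:3 ⇒ Y = (0, 16/63)
4. C lies on line SY with SC:CY = 3:1 ⇒ C = (0, 19/63)
through C parallel to JS: direction (2, -14/9); meets QE at V = (-44/49, 1)
V = Q + t·(E−Q) with t = 88/49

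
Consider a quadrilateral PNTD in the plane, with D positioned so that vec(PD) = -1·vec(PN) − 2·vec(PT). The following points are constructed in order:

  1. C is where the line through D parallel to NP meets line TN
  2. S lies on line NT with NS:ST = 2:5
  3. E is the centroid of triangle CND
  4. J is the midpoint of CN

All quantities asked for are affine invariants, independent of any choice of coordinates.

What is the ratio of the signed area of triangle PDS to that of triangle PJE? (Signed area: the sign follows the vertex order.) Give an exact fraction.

[PDS]:[PJE] = -24/35

Set P = (0, 0), N = (1, 0), T = (0, 1), D = (-1, -2); any affine frame gives the same invariant.
1. C is where the line through D parallel to NP meets line TN ⇒ C = (3, -2)
2. S lies on line NT with NS:ST = 2:5 ⇒ S = (5/7, 2/7)
3. E is the centroid of triangle CND ⇒ E = (1, -4/3)
4. J is the midpoint of CN ⇒ J = (2, -1)
2·[PDS] = 8/7, 2·[PJE] = -5/3
[PDS]:[PJE] = 8/7:-5/3 = -24/35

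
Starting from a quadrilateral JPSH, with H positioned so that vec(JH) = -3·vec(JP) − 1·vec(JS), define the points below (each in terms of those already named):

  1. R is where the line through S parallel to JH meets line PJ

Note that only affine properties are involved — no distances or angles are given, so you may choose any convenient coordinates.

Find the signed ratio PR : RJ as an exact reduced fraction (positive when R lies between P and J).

Work in coordinates with J = (0, 0), P = (1, 0), S = (0, 1), H = (-3, -1).
1. R is where the line through S parallel to JH meets line PJ ⇒ R = (-3, 0)
R = P + t·(J−P) with t = 4, so PR:RJ = t:(1−t) = 4:-3

PR:RJ = -4/3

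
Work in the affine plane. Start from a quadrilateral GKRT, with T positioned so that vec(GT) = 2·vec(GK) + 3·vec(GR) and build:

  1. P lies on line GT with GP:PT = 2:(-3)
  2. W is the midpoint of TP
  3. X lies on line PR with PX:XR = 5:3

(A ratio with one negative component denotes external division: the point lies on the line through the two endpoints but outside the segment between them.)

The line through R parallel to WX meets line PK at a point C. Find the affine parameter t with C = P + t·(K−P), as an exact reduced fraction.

Set G = (0, 0), K = (1, 0), R = (0, 1), T = (2, 3); any affine frame gives the same invariant.
1. P lies on line GT with GP:PT = 2:(-3) ⇒ P = (-4, -6)
2. W is the midpoint of TP ⇒ W = (-1, -3/2)
3. X lies on line PR with PX:XR = 5:3 ⇒ X = (-3/2, -13/8)
through R parallel to WX: direction (-1/2, -1/8); meets PK at C = (44/19, 30/19)
C = P + t·(K−P) with t = 24/19

t = 24/19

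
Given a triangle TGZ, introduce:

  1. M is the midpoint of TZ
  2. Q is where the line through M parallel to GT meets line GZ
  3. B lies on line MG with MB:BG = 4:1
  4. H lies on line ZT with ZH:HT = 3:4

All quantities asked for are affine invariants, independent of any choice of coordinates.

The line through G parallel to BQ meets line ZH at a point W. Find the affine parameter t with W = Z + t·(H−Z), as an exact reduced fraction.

Work in coordinates with T = (0, 0), G = (1, 0), Z = (0, 1).
1. M is the midpoint of TZ ⇒ M = (0, 1/2)
2. Q is where the line through M parallel to GT meets line GZ ⇒ Q = (1/2, 1/2)
3. B lies on line MG with MB:BG = 4:1 ⇒ B = (4/5, 1/10)
4. H lies on line ZT with ZH:HT = 3:4 ⇒ H = (0, 4/7)
through G parallel to BQ: direction (-3/10, 2/5); meets ZH at W = (0, 4/3)
W = Z + t·(H−Z) with t = -7/9

t = -7/9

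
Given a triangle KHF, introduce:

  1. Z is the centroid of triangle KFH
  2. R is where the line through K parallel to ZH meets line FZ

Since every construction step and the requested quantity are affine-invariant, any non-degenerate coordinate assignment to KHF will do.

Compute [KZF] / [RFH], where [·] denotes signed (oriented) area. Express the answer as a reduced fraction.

Set K = (0, 0), H = (1, 0), F = (0, 1); any affine frame gives the same invariant.
1. Z is the centroid of triangle KFH ⇒ Z = (1/3, 1/3)
2. R is where the line through K parallel to ZH meets line FZ ⇒ R = (2/3, -1/3)
2·[KZF] = 1/3, 2·[RFH] = -2/3
[KZF]:[RFH] = 1/3:-2/3 = -1/2

[KZF]:[RFH] = -1/2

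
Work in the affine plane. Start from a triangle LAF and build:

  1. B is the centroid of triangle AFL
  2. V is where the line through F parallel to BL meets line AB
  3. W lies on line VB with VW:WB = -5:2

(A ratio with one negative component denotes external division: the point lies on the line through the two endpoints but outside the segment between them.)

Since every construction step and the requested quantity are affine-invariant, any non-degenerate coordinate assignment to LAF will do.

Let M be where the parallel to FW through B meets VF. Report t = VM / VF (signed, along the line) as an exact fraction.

t = 3/5

Assign L = (0, 0), A = (1, 0), F = (0, 1) — the answer is frame-independent, so this choice is without loss of generality.
1. B is the centroid of triangle AFL ⇒ B = (1/3, 1/3)
2. V is where the line through F parallel to BL meets line AB ⇒ V = (-1/3, 2/3)
3. W lies on line VB with VW:WB = -5:2 ⇒ W = (7/9, 1/9)
through B parallel to FW: direction (7/9, -8/9); meets VF at M = (-2/15, 13/15)
M = V + t·(F−V) with t = 3/5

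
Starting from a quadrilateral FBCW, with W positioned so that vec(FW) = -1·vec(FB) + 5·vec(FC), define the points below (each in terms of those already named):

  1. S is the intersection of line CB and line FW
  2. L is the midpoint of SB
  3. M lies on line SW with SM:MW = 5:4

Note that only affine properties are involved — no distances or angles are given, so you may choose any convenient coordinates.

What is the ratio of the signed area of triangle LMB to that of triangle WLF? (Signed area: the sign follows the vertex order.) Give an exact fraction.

[LMB]:[WLF] = 5/12

Work in coordinates with F = (0, 0), B = (1, 0), C = (0, 1), W = (-1, 5).
1. S is the intersection of line CB and line FW ⇒ S = (-1/4, 5/4)
2. L is the midpoint of SB ⇒ L = (3/8, 5/8)
3. M lies on line SW with SM:MW = 5:4 ⇒ M = (-2/3, 10/3)
2·[LMB] = -25/24, 2·[WLF] = -5/2
[LMB]:[WLF] = -25/24:-5/2 = 5/12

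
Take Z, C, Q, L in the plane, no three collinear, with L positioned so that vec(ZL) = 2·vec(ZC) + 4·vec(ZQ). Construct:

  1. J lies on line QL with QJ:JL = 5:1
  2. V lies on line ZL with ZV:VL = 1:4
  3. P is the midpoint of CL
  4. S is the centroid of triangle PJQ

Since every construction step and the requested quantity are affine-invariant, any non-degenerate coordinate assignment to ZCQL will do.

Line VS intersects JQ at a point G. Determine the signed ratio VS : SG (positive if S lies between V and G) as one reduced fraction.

VS:SG = 23/25

Work in coordinates with Z = (0, 0), C = (1, 0), Q = (0, 1), L = (2, 4).
1. J lies on line QL with QJ:JL = 5:1 ⇒ J = (5/3, 7/2)
2. V lies on line ZL with ZV:VL = 1:4 ⇒ V = (2/5, 4/5)
3. P is the midpoint of CL ⇒ P = (3/2, 2)
4. S is the centroid of triangle PJQ ⇒ S = (19/18, 13/6)
line VS meets JQ at G = (122/69, 84/23)
S = V + t·(G−V) with t = 23/48, so VS:SG = 23/48:25/48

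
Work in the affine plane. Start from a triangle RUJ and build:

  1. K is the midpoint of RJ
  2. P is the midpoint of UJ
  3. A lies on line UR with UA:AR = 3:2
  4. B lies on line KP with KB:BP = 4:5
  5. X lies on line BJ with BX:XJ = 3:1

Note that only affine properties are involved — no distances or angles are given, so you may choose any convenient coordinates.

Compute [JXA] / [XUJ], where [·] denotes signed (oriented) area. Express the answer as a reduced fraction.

Work in coordinates with R = (0, 0), U = (1, 0), J = (0, 1).
1. K is the midpoint of RJ ⇒ K = (0, 1/2)
2. P is the midpoint of UJ ⇒ P = (1/2, 1/2)
3. A lies on line UR with UA:AR = 3:2 ⇒ A = (2/5, 0)
4. B lies on line KP with KB:BP = 4:5 ⇒ B = (2/9, 1/2)
5. X lies on line BJ with BX:XJ = 3:1 ⇒ X = (1/18, 7/8)
2·[JXA] = -1/180, 2·[XUJ] = 5/72
[JXA]:[XUJ] = -1/180:5/72 = -2/25

[JXA]:[XUJ] = -2/25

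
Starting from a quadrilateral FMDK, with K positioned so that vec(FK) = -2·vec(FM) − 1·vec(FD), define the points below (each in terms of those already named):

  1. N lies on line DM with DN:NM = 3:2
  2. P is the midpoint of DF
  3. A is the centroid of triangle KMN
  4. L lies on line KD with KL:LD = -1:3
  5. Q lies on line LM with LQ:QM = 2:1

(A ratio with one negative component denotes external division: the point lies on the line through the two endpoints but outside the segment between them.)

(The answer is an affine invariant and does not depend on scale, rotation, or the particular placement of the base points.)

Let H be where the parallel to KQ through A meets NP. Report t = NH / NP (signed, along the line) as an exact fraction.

Choose coordinates F = (0, 0), M = (1, 0), D = (0, 1), K = (-2, -1).
1. N lies on line DM with DN:NM = 3:2 ⇒ N = (3/5, 2/5)
2. P is the midpoint of DF ⇒ P = (0, 1/2)
3. A is the centroid of triangle KMN ⇒ A = (-2/15, -1/5)
4. L lies on line KD with KL:LD = -1:3 ⇒ L = (-3, -2)
5. Q lies on line LM with LQ:QM = 2:1 ⇒ Q = (-1/3, -2/3)
through A parallel to KQ: direction (5/3, 1/3); meets NP at H = (101/55, 32/165)
H = N + t·(P−N) with t = -68/33

t = -68/33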